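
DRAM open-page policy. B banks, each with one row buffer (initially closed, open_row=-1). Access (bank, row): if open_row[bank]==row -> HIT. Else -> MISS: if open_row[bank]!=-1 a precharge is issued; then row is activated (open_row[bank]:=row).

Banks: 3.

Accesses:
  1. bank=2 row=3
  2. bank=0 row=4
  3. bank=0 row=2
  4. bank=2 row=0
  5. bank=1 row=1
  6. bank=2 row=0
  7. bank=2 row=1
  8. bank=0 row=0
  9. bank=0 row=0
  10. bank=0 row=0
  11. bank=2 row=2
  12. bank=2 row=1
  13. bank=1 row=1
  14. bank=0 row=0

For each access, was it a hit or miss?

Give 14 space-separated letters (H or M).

Answer: M M M M M H M M H H M M H H

Derivation:
Acc 1: bank2 row3 -> MISS (open row3); precharges=0
Acc 2: bank0 row4 -> MISS (open row4); precharges=0
Acc 3: bank0 row2 -> MISS (open row2); precharges=1
Acc 4: bank2 row0 -> MISS (open row0); precharges=2
Acc 5: bank1 row1 -> MISS (open row1); precharges=2
Acc 6: bank2 row0 -> HIT
Acc 7: bank2 row1 -> MISS (open row1); precharges=3
Acc 8: bank0 row0 -> MISS (open row0); precharges=4
Acc 9: bank0 row0 -> HIT
Acc 10: bank0 row0 -> HIT
Acc 11: bank2 row2 -> MISS (open row2); precharges=5
Acc 12: bank2 row1 -> MISS (open row1); precharges=6
Acc 13: bank1 row1 -> HIT
Acc 14: bank0 row0 -> HIT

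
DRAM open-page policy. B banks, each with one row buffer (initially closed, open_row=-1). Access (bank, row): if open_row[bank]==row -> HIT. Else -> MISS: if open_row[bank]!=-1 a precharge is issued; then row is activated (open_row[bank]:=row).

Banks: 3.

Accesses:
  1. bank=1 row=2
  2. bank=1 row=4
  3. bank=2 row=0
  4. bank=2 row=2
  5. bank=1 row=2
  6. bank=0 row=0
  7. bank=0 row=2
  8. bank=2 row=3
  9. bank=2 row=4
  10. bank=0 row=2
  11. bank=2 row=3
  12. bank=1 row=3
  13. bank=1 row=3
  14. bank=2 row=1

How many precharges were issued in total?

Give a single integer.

Answer: 9

Derivation:
Acc 1: bank1 row2 -> MISS (open row2); precharges=0
Acc 2: bank1 row4 -> MISS (open row4); precharges=1
Acc 3: bank2 row0 -> MISS (open row0); precharges=1
Acc 4: bank2 row2 -> MISS (open row2); precharges=2
Acc 5: bank1 row2 -> MISS (open row2); precharges=3
Acc 6: bank0 row0 -> MISS (open row0); precharges=3
Acc 7: bank0 row2 -> MISS (open row2); precharges=4
Acc 8: bank2 row3 -> MISS (open row3); precharges=5
Acc 9: bank2 row4 -> MISS (open row4); precharges=6
Acc 10: bank0 row2 -> HIT
Acc 11: bank2 row3 -> MISS (open row3); precharges=7
Acc 12: bank1 row3 -> MISS (open row3); precharges=8
Acc 13: bank1 row3 -> HIT
Acc 14: bank2 row1 -> MISS (open row1); precharges=9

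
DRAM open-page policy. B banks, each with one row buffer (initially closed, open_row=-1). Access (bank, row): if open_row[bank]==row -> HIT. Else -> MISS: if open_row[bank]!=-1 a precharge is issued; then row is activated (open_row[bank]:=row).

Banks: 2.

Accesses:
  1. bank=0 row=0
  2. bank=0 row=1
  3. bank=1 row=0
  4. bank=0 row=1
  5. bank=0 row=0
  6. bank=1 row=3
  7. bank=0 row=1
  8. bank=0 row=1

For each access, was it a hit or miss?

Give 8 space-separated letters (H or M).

Acc 1: bank0 row0 -> MISS (open row0); precharges=0
Acc 2: bank0 row1 -> MISS (open row1); precharges=1
Acc 3: bank1 row0 -> MISS (open row0); precharges=1
Acc 4: bank0 row1 -> HIT
Acc 5: bank0 row0 -> MISS (open row0); precharges=2
Acc 6: bank1 row3 -> MISS (open row3); precharges=3
Acc 7: bank0 row1 -> MISS (open row1); precharges=4
Acc 8: bank0 row1 -> HIT

Answer: M M M H M M M H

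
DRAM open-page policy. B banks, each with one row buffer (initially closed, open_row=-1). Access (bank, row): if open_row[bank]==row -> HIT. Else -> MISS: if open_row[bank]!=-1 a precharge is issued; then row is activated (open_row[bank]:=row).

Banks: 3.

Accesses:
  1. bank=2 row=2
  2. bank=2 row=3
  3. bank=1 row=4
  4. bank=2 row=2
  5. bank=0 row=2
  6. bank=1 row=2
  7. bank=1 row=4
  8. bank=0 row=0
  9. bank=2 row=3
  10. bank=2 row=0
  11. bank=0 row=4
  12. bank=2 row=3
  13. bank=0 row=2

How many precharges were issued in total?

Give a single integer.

Answer: 10

Derivation:
Acc 1: bank2 row2 -> MISS (open row2); precharges=0
Acc 2: bank2 row3 -> MISS (open row3); precharges=1
Acc 3: bank1 row4 -> MISS (open row4); precharges=1
Acc 4: bank2 row2 -> MISS (open row2); precharges=2
Acc 5: bank0 row2 -> MISS (open row2); precharges=2
Acc 6: bank1 row2 -> MISS (open row2); precharges=3
Acc 7: bank1 row4 -> MISS (open row4); precharges=4
Acc 8: bank0 row0 -> MISS (open row0); precharges=5
Acc 9: bank2 row3 -> MISS (open row3); precharges=6
Acc 10: bank2 row0 -> MISS (open row0); precharges=7
Acc 11: bank0 row4 -> MISS (open row4); precharges=8
Acc 12: bank2 row3 -> MISS (open row3); precharges=9
Acc 13: bank0 row2 -> MISS (open row2); precharges=10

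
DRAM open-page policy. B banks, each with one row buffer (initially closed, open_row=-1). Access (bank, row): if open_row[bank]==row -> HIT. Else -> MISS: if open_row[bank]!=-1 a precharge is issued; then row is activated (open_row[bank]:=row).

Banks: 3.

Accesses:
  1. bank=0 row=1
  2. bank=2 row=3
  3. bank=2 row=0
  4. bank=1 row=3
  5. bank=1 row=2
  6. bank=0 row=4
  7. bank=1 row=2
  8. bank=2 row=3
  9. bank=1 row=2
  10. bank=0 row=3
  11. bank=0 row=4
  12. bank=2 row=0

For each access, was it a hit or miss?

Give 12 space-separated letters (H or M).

Acc 1: bank0 row1 -> MISS (open row1); precharges=0
Acc 2: bank2 row3 -> MISS (open row3); precharges=0
Acc 3: bank2 row0 -> MISS (open row0); precharges=1
Acc 4: bank1 row3 -> MISS (open row3); precharges=1
Acc 5: bank1 row2 -> MISS (open row2); precharges=2
Acc 6: bank0 row4 -> MISS (open row4); precharges=3
Acc 7: bank1 row2 -> HIT
Acc 8: bank2 row3 -> MISS (open row3); precharges=4
Acc 9: bank1 row2 -> HIT
Acc 10: bank0 row3 -> MISS (open row3); precharges=5
Acc 11: bank0 row4 -> MISS (open row4); precharges=6
Acc 12: bank2 row0 -> MISS (open row0); precharges=7

Answer: M M M M M M H M H M M M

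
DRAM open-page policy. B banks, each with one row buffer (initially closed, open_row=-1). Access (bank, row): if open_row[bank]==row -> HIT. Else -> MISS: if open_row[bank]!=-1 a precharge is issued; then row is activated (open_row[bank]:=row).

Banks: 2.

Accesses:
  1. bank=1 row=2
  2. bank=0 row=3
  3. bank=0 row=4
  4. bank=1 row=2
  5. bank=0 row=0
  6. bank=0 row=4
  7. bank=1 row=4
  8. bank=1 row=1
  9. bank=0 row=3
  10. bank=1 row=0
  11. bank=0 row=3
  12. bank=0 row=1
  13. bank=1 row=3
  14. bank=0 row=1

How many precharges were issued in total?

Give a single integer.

Acc 1: bank1 row2 -> MISS (open row2); precharges=0
Acc 2: bank0 row3 -> MISS (open row3); precharges=0
Acc 3: bank0 row4 -> MISS (open row4); precharges=1
Acc 4: bank1 row2 -> HIT
Acc 5: bank0 row0 -> MISS (open row0); precharges=2
Acc 6: bank0 row4 -> MISS (open row4); precharges=3
Acc 7: bank1 row4 -> MISS (open row4); precharges=4
Acc 8: bank1 row1 -> MISS (open row1); precharges=5
Acc 9: bank0 row3 -> MISS (open row3); precharges=6
Acc 10: bank1 row0 -> MISS (open row0); precharges=7
Acc 11: bank0 row3 -> HIT
Acc 12: bank0 row1 -> MISS (open row1); precharges=8
Acc 13: bank1 row3 -> MISS (open row3); precharges=9
Acc 14: bank0 row1 -> HIT

Answer: 9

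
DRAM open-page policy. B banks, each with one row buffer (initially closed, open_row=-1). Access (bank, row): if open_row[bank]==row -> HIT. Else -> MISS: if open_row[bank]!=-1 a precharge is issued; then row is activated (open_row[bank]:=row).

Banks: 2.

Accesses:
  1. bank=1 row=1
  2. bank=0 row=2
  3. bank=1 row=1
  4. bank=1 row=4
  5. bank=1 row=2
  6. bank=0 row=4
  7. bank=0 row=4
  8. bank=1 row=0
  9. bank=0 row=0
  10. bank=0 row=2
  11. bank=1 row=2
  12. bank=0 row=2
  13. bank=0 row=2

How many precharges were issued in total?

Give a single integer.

Acc 1: bank1 row1 -> MISS (open row1); precharges=0
Acc 2: bank0 row2 -> MISS (open row2); precharges=0
Acc 3: bank1 row1 -> HIT
Acc 4: bank1 row4 -> MISS (open row4); precharges=1
Acc 5: bank1 row2 -> MISS (open row2); precharges=2
Acc 6: bank0 row4 -> MISS (open row4); precharges=3
Acc 7: bank0 row4 -> HIT
Acc 8: bank1 row0 -> MISS (open row0); precharges=4
Acc 9: bank0 row0 -> MISS (open row0); precharges=5
Acc 10: bank0 row2 -> MISS (open row2); precharges=6
Acc 11: bank1 row2 -> MISS (open row2); precharges=7
Acc 12: bank0 row2 -> HIT
Acc 13: bank0 row2 -> HIT

Answer: 7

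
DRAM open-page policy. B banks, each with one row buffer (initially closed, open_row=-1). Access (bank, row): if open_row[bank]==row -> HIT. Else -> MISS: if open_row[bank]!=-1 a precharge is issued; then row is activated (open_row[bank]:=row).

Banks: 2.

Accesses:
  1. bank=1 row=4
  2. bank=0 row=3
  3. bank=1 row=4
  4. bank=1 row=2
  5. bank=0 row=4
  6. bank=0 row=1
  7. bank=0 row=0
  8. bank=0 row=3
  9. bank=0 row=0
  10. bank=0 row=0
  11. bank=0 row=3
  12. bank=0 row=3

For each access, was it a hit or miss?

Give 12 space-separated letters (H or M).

Acc 1: bank1 row4 -> MISS (open row4); precharges=0
Acc 2: bank0 row3 -> MISS (open row3); precharges=0
Acc 3: bank1 row4 -> HIT
Acc 4: bank1 row2 -> MISS (open row2); precharges=1
Acc 5: bank0 row4 -> MISS (open row4); precharges=2
Acc 6: bank0 row1 -> MISS (open row1); precharges=3
Acc 7: bank0 row0 -> MISS (open row0); precharges=4
Acc 8: bank0 row3 -> MISS (open row3); precharges=5
Acc 9: bank0 row0 -> MISS (open row0); precharges=6
Acc 10: bank0 row0 -> HIT
Acc 11: bank0 row3 -> MISS (open row3); precharges=7
Acc 12: bank0 row3 -> HIT

Answer: M M H M M M M M M H M H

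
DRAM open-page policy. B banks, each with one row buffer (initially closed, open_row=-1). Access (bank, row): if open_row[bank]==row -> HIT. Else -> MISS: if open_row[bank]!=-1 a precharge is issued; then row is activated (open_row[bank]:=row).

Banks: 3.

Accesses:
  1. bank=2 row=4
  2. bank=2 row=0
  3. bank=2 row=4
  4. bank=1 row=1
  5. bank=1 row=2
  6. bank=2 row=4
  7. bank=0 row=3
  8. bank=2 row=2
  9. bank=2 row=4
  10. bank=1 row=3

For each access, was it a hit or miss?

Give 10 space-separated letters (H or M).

Answer: M M M M M H M M M M

Derivation:
Acc 1: bank2 row4 -> MISS (open row4); precharges=0
Acc 2: bank2 row0 -> MISS (open row0); precharges=1
Acc 3: bank2 row4 -> MISS (open row4); precharges=2
Acc 4: bank1 row1 -> MISS (open row1); precharges=2
Acc 5: bank1 row2 -> MISS (open row2); precharges=3
Acc 6: bank2 row4 -> HIT
Acc 7: bank0 row3 -> MISS (open row3); precharges=3
Acc 8: bank2 row2 -> MISS (open row2); precharges=4
Acc 9: bank2 row4 -> MISS (open row4); precharges=5
Acc 10: bank1 row3 -> MISS (open row3); precharges=6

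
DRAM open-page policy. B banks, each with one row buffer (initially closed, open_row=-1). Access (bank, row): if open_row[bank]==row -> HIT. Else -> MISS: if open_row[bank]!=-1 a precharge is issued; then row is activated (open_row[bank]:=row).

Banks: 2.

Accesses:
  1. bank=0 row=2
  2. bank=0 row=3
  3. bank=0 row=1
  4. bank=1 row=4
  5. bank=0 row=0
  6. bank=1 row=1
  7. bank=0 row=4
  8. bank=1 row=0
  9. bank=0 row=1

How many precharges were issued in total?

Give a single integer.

Answer: 7

Derivation:
Acc 1: bank0 row2 -> MISS (open row2); precharges=0
Acc 2: bank0 row3 -> MISS (open row3); precharges=1
Acc 3: bank0 row1 -> MISS (open row1); precharges=2
Acc 4: bank1 row4 -> MISS (open row4); precharges=2
Acc 5: bank0 row0 -> MISS (open row0); precharges=3
Acc 6: bank1 row1 -> MISS (open row1); precharges=4
Acc 7: bank0 row4 -> MISS (open row4); precharges=5
Acc 8: bank1 row0 -> MISS (open row0); precharges=6
Acc 9: bank0 row1 -> MISS (open row1); precharges=7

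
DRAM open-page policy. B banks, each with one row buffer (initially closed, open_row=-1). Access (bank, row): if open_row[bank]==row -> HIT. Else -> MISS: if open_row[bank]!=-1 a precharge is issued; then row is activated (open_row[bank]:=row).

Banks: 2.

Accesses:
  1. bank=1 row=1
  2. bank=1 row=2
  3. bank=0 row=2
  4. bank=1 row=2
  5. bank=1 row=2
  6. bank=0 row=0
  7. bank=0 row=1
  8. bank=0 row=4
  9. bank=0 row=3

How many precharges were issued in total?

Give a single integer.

Acc 1: bank1 row1 -> MISS (open row1); precharges=0
Acc 2: bank1 row2 -> MISS (open row2); precharges=1
Acc 3: bank0 row2 -> MISS (open row2); precharges=1
Acc 4: bank1 row2 -> HIT
Acc 5: bank1 row2 -> HIT
Acc 6: bank0 row0 -> MISS (open row0); precharges=2
Acc 7: bank0 row1 -> MISS (open row1); precharges=3
Acc 8: bank0 row4 -> MISS (open row4); precharges=4
Acc 9: bank0 row3 -> MISS (open row3); precharges=5

Answer: 5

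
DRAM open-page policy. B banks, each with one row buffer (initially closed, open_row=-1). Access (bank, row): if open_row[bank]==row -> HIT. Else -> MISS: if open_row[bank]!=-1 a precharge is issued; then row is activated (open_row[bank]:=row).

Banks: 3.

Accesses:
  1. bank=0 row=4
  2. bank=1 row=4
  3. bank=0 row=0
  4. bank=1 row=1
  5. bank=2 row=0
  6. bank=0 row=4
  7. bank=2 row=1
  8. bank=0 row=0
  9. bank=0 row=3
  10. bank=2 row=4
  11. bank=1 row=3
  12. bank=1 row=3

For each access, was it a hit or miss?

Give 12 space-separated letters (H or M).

Answer: M M M M M M M M M M M H

Derivation:
Acc 1: bank0 row4 -> MISS (open row4); precharges=0
Acc 2: bank1 row4 -> MISS (open row4); precharges=0
Acc 3: bank0 row0 -> MISS (open row0); precharges=1
Acc 4: bank1 row1 -> MISS (open row1); precharges=2
Acc 5: bank2 row0 -> MISS (open row0); precharges=2
Acc 6: bank0 row4 -> MISS (open row4); precharges=3
Acc 7: bank2 row1 -> MISS (open row1); precharges=4
Acc 8: bank0 row0 -> MISS (open row0); precharges=5
Acc 9: bank0 row3 -> MISS (open row3); precharges=6
Acc 10: bank2 row4 -> MISS (open row4); precharges=7
Acc 11: bank1 row3 -> MISS (open row3); precharges=8
Acc 12: bank1 row3 -> HIT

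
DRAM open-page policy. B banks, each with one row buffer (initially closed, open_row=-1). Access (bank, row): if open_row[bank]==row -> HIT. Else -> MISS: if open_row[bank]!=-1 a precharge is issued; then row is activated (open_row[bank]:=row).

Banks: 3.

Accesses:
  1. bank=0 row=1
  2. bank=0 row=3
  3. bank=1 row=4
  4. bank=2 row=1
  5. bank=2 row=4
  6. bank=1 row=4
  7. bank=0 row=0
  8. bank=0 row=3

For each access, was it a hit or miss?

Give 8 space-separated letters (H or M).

Acc 1: bank0 row1 -> MISS (open row1); precharges=0
Acc 2: bank0 row3 -> MISS (open row3); precharges=1
Acc 3: bank1 row4 -> MISS (open row4); precharges=1
Acc 4: bank2 row1 -> MISS (open row1); precharges=1
Acc 5: bank2 row4 -> MISS (open row4); precharges=2
Acc 6: bank1 row4 -> HIT
Acc 7: bank0 row0 -> MISS (open row0); precharges=3
Acc 8: bank0 row3 -> MISS (open row3); precharges=4

Answer: M M M M M H M M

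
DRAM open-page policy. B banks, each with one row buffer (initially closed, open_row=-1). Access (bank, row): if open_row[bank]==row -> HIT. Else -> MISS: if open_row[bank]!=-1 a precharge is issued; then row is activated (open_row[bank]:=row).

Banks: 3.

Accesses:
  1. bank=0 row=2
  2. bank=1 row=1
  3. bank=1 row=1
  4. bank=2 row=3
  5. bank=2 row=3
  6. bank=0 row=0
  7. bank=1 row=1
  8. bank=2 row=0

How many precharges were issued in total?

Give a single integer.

Answer: 2

Derivation:
Acc 1: bank0 row2 -> MISS (open row2); precharges=0
Acc 2: bank1 row1 -> MISS (open row1); precharges=0
Acc 3: bank1 row1 -> HIT
Acc 4: bank2 row3 -> MISS (open row3); precharges=0
Acc 5: bank2 row3 -> HIT
Acc 6: bank0 row0 -> MISS (open row0); precharges=1
Acc 7: bank1 row1 -> HIT
Acc 8: bank2 row0 -> MISS (open row0); precharges=2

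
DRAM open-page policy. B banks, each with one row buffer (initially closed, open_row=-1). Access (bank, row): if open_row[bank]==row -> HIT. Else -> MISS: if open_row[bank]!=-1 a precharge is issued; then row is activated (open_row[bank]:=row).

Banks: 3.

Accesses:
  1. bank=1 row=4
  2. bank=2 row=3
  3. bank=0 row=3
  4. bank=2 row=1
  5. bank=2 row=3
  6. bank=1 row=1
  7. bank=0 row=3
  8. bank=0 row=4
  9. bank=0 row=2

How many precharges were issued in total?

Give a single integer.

Answer: 5

Derivation:
Acc 1: bank1 row4 -> MISS (open row4); precharges=0
Acc 2: bank2 row3 -> MISS (open row3); precharges=0
Acc 3: bank0 row3 -> MISS (open row3); precharges=0
Acc 4: bank2 row1 -> MISS (open row1); precharges=1
Acc 5: bank2 row3 -> MISS (open row3); precharges=2
Acc 6: bank1 row1 -> MISS (open row1); precharges=3
Acc 7: bank0 row3 -> HIT
Acc 8: bank0 row4 -> MISS (open row4); precharges=4
Acc 9: bank0 row2 -> MISS (open row2); precharges=5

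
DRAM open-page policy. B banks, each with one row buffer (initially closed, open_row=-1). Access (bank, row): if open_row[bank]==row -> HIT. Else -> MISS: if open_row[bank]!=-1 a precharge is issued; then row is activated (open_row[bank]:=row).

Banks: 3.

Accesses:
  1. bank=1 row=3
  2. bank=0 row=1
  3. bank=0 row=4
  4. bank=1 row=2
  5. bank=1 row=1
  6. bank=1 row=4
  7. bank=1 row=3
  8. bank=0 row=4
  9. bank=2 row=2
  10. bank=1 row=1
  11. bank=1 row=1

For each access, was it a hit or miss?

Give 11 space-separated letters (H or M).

Acc 1: bank1 row3 -> MISS (open row3); precharges=0
Acc 2: bank0 row1 -> MISS (open row1); precharges=0
Acc 3: bank0 row4 -> MISS (open row4); precharges=1
Acc 4: bank1 row2 -> MISS (open row2); precharges=2
Acc 5: bank1 row1 -> MISS (open row1); precharges=3
Acc 6: bank1 row4 -> MISS (open row4); precharges=4
Acc 7: bank1 row3 -> MISS (open row3); precharges=5
Acc 8: bank0 row4 -> HIT
Acc 9: bank2 row2 -> MISS (open row2); precharges=5
Acc 10: bank1 row1 -> MISS (open row1); precharges=6
Acc 11: bank1 row1 -> HIT

Answer: M M M M M M M H M M H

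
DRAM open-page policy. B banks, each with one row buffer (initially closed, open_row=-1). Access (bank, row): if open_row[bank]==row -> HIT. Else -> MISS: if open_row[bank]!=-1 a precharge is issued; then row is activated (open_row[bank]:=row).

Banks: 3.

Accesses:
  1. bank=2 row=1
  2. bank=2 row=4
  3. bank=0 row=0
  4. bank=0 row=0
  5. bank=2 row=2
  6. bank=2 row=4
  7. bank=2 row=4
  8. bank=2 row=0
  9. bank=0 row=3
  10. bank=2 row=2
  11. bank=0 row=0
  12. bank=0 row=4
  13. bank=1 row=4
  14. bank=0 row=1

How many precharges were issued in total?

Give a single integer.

Acc 1: bank2 row1 -> MISS (open row1); precharges=0
Acc 2: bank2 row4 -> MISS (open row4); precharges=1
Acc 3: bank0 row0 -> MISS (open row0); precharges=1
Acc 4: bank0 row0 -> HIT
Acc 5: bank2 row2 -> MISS (open row2); precharges=2
Acc 6: bank2 row4 -> MISS (open row4); precharges=3
Acc 7: bank2 row4 -> HIT
Acc 8: bank2 row0 -> MISS (open row0); precharges=4
Acc 9: bank0 row3 -> MISS (open row3); precharges=5
Acc 10: bank2 row2 -> MISS (open row2); precharges=6
Acc 11: bank0 row0 -> MISS (open row0); precharges=7
Acc 12: bank0 row4 -> MISS (open row4); precharges=8
Acc 13: bank1 row4 -> MISS (open row4); precharges=8
Acc 14: bank0 row1 -> MISS (open row1); precharges=9

Answer: 9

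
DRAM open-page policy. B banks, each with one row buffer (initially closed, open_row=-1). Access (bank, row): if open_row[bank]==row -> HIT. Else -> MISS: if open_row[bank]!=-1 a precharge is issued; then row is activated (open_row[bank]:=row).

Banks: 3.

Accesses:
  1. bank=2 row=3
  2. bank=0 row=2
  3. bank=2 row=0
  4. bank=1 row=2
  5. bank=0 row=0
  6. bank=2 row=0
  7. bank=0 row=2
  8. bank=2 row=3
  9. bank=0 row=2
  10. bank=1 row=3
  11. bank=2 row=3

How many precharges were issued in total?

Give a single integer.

Acc 1: bank2 row3 -> MISS (open row3); precharges=0
Acc 2: bank0 row2 -> MISS (open row2); precharges=0
Acc 3: bank2 row0 -> MISS (open row0); precharges=1
Acc 4: bank1 row2 -> MISS (open row2); precharges=1
Acc 5: bank0 row0 -> MISS (open row0); precharges=2
Acc 6: bank2 row0 -> HIT
Acc 7: bank0 row2 -> MISS (open row2); precharges=3
Acc 8: bank2 row3 -> MISS (open row3); precharges=4
Acc 9: bank0 row2 -> HIT
Acc 10: bank1 row3 -> MISS (open row3); precharges=5
Acc 11: bank2 row3 -> HIT

Answer: 5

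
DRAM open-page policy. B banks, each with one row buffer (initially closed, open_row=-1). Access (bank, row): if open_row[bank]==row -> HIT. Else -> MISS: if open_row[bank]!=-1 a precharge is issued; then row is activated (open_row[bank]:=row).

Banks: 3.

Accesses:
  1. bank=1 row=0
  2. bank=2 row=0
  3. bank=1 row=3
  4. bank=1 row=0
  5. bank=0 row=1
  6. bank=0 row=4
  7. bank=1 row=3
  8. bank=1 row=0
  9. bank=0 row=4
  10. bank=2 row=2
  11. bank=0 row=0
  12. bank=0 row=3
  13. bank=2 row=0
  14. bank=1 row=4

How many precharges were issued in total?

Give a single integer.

Answer: 10

Derivation:
Acc 1: bank1 row0 -> MISS (open row0); precharges=0
Acc 2: bank2 row0 -> MISS (open row0); precharges=0
Acc 3: bank1 row3 -> MISS (open row3); precharges=1
Acc 4: bank1 row0 -> MISS (open row0); precharges=2
Acc 5: bank0 row1 -> MISS (open row1); precharges=2
Acc 6: bank0 row4 -> MISS (open row4); precharges=3
Acc 7: bank1 row3 -> MISS (open row3); precharges=4
Acc 8: bank1 row0 -> MISS (open row0); precharges=5
Acc 9: bank0 row4 -> HIT
Acc 10: bank2 row2 -> MISS (open row2); precharges=6
Acc 11: bank0 row0 -> MISS (open row0); precharges=7
Acc 12: bank0 row3 -> MISS (open row3); precharges=8
Acc 13: bank2 row0 -> MISS (open row0); precharges=9
Acc 14: bank1 row4 -> MISS (open row4); precharges=10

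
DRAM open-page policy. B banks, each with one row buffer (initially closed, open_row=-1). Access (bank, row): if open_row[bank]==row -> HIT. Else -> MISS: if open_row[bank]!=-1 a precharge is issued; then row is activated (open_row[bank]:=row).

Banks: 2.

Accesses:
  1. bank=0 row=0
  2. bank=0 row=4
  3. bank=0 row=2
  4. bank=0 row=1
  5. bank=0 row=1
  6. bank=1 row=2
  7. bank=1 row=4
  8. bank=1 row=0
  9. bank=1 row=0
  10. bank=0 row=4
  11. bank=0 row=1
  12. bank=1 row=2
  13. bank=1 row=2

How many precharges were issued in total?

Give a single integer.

Acc 1: bank0 row0 -> MISS (open row0); precharges=0
Acc 2: bank0 row4 -> MISS (open row4); precharges=1
Acc 3: bank0 row2 -> MISS (open row2); precharges=2
Acc 4: bank0 row1 -> MISS (open row1); precharges=3
Acc 5: bank0 row1 -> HIT
Acc 6: bank1 row2 -> MISS (open row2); precharges=3
Acc 7: bank1 row4 -> MISS (open row4); precharges=4
Acc 8: bank1 row0 -> MISS (open row0); precharges=5
Acc 9: bank1 row0 -> HIT
Acc 10: bank0 row4 -> MISS (open row4); precharges=6
Acc 11: bank0 row1 -> MISS (open row1); precharges=7
Acc 12: bank1 row2 -> MISS (open row2); precharges=8
Acc 13: bank1 row2 -> HIT

Answer: 8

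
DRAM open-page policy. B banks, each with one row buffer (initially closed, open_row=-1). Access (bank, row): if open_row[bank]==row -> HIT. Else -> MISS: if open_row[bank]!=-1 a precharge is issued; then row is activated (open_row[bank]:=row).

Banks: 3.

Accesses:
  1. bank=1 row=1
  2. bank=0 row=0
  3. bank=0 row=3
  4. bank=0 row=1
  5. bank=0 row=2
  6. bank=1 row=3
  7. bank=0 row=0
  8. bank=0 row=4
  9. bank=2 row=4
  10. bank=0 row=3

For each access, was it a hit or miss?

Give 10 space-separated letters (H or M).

Answer: M M M M M M M M M M

Derivation:
Acc 1: bank1 row1 -> MISS (open row1); precharges=0
Acc 2: bank0 row0 -> MISS (open row0); precharges=0
Acc 3: bank0 row3 -> MISS (open row3); precharges=1
Acc 4: bank0 row1 -> MISS (open row1); precharges=2
Acc 5: bank0 row2 -> MISS (open row2); precharges=3
Acc 6: bank1 row3 -> MISS (open row3); precharges=4
Acc 7: bank0 row0 -> MISS (open row0); precharges=5
Acc 8: bank0 row4 -> MISS (open row4); precharges=6
Acc 9: bank2 row4 -> MISS (open row4); precharges=6
Acc 10: bank0 row3 -> MISS (open row3); precharges=7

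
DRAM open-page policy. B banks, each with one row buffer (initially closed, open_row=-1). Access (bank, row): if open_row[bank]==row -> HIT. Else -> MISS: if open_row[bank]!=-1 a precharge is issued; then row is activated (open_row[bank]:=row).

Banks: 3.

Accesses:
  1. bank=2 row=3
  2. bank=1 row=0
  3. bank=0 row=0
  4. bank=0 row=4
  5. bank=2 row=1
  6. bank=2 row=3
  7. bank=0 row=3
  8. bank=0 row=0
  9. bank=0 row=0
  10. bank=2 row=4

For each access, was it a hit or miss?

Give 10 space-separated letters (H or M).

Acc 1: bank2 row3 -> MISS (open row3); precharges=0
Acc 2: bank1 row0 -> MISS (open row0); precharges=0
Acc 3: bank0 row0 -> MISS (open row0); precharges=0
Acc 4: bank0 row4 -> MISS (open row4); precharges=1
Acc 5: bank2 row1 -> MISS (open row1); precharges=2
Acc 6: bank2 row3 -> MISS (open row3); precharges=3
Acc 7: bank0 row3 -> MISS (open row3); precharges=4
Acc 8: bank0 row0 -> MISS (open row0); precharges=5
Acc 9: bank0 row0 -> HIT
Acc 10: bank2 row4 -> MISS (open row4); precharges=6

Answer: M M M M M M M M H M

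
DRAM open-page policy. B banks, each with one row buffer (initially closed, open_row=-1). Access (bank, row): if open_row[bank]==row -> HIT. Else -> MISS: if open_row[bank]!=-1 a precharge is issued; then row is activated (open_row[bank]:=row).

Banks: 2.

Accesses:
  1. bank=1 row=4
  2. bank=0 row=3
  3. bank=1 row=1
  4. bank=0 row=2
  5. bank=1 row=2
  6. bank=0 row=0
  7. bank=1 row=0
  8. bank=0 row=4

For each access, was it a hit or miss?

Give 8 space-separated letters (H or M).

Acc 1: bank1 row4 -> MISS (open row4); precharges=0
Acc 2: bank0 row3 -> MISS (open row3); precharges=0
Acc 3: bank1 row1 -> MISS (open row1); precharges=1
Acc 4: bank0 row2 -> MISS (open row2); precharges=2
Acc 5: bank1 row2 -> MISS (open row2); precharges=3
Acc 6: bank0 row0 -> MISS (open row0); precharges=4
Acc 7: bank1 row0 -> MISS (open row0); precharges=5
Acc 8: bank0 row4 -> MISS (open row4); precharges=6

Answer: M M M M M M M M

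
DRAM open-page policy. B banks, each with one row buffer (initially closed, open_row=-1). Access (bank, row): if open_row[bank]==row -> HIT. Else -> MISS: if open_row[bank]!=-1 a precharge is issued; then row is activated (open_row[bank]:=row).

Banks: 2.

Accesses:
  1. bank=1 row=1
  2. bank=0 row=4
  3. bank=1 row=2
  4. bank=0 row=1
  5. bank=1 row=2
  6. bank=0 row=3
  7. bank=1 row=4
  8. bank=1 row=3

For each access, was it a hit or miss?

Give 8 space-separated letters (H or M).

Acc 1: bank1 row1 -> MISS (open row1); precharges=0
Acc 2: bank0 row4 -> MISS (open row4); precharges=0
Acc 3: bank1 row2 -> MISS (open row2); precharges=1
Acc 4: bank0 row1 -> MISS (open row1); precharges=2
Acc 5: bank1 row2 -> HIT
Acc 6: bank0 row3 -> MISS (open row3); precharges=3
Acc 7: bank1 row4 -> MISS (open row4); precharges=4
Acc 8: bank1 row3 -> MISS (open row3); precharges=5

Answer: M M M M H M M M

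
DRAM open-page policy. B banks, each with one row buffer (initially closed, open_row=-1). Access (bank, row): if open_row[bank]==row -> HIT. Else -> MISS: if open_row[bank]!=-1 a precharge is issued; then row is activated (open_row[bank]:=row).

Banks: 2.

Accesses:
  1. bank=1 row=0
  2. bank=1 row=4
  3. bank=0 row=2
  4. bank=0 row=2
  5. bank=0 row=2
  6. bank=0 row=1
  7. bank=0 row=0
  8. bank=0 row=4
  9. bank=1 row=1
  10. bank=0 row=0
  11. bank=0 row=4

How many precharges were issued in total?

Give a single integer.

Answer: 7

Derivation:
Acc 1: bank1 row0 -> MISS (open row0); precharges=0
Acc 2: bank1 row4 -> MISS (open row4); precharges=1
Acc 3: bank0 row2 -> MISS (open row2); precharges=1
Acc 4: bank0 row2 -> HIT
Acc 5: bank0 row2 -> HIT
Acc 6: bank0 row1 -> MISS (open row1); precharges=2
Acc 7: bank0 row0 -> MISS (open row0); precharges=3
Acc 8: bank0 row4 -> MISS (open row4); precharges=4
Acc 9: bank1 row1 -> MISS (open row1); precharges=5
Acc 10: bank0 row0 -> MISS (open row0); precharges=6
Acc 11: bank0 row4 -> MISS (open row4); precharges=7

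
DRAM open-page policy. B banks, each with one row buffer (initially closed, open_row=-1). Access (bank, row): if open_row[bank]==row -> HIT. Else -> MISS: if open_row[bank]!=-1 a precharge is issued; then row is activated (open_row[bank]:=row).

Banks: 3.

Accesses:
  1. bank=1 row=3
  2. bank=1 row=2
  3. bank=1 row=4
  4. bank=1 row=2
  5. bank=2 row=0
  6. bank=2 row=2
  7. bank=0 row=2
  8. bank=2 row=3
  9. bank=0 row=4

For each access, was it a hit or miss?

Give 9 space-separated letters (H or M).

Answer: M M M M M M M M M

Derivation:
Acc 1: bank1 row3 -> MISS (open row3); precharges=0
Acc 2: bank1 row2 -> MISS (open row2); precharges=1
Acc 3: bank1 row4 -> MISS (open row4); precharges=2
Acc 4: bank1 row2 -> MISS (open row2); precharges=3
Acc 5: bank2 row0 -> MISS (open row0); precharges=3
Acc 6: bank2 row2 -> MISS (open row2); precharges=4
Acc 7: bank0 row2 -> MISS (open row2); precharges=4
Acc 8: bank2 row3 -> MISS (open row3); precharges=5
Acc 9: bank0 row4 -> MISS (open row4); precharges=6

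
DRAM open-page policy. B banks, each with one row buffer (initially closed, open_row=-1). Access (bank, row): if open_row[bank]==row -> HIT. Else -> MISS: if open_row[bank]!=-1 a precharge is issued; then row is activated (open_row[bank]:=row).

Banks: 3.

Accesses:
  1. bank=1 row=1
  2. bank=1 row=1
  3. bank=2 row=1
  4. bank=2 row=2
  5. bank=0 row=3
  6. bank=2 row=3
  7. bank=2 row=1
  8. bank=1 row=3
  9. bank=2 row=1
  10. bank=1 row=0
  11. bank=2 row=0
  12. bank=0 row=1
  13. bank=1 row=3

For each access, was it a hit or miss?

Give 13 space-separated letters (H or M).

Acc 1: bank1 row1 -> MISS (open row1); precharges=0
Acc 2: bank1 row1 -> HIT
Acc 3: bank2 row1 -> MISS (open row1); precharges=0
Acc 4: bank2 row2 -> MISS (open row2); precharges=1
Acc 5: bank0 row3 -> MISS (open row3); precharges=1
Acc 6: bank2 row3 -> MISS (open row3); precharges=2
Acc 7: bank2 row1 -> MISS (open row1); precharges=3
Acc 8: bank1 row3 -> MISS (open row3); precharges=4
Acc 9: bank2 row1 -> HIT
Acc 10: bank1 row0 -> MISS (open row0); precharges=5
Acc 11: bank2 row0 -> MISS (open row0); precharges=6
Acc 12: bank0 row1 -> MISS (open row1); precharges=7
Acc 13: bank1 row3 -> MISS (open row3); precharges=8

Answer: M H M M M M M M H M M M M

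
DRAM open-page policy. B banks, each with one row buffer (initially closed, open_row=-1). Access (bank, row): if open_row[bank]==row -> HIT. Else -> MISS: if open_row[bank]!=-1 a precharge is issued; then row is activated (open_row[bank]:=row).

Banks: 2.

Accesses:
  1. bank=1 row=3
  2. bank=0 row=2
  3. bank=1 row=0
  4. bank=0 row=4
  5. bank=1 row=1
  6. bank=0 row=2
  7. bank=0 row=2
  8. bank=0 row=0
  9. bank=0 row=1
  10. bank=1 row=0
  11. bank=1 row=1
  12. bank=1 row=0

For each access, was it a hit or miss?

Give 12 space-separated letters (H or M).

Answer: M M M M M M H M M M M M

Derivation:
Acc 1: bank1 row3 -> MISS (open row3); precharges=0
Acc 2: bank0 row2 -> MISS (open row2); precharges=0
Acc 3: bank1 row0 -> MISS (open row0); precharges=1
Acc 4: bank0 row4 -> MISS (open row4); precharges=2
Acc 5: bank1 row1 -> MISS (open row1); precharges=3
Acc 6: bank0 row2 -> MISS (open row2); precharges=4
Acc 7: bank0 row2 -> HIT
Acc 8: bank0 row0 -> MISS (open row0); precharges=5
Acc 9: bank0 row1 -> MISS (open row1); precharges=6
Acc 10: bank1 row0 -> MISS (open row0); precharges=7
Acc 11: bank1 row1 -> MISS (open row1); precharges=8
Acc 12: bank1 row0 -> MISS (open row0); precharges=9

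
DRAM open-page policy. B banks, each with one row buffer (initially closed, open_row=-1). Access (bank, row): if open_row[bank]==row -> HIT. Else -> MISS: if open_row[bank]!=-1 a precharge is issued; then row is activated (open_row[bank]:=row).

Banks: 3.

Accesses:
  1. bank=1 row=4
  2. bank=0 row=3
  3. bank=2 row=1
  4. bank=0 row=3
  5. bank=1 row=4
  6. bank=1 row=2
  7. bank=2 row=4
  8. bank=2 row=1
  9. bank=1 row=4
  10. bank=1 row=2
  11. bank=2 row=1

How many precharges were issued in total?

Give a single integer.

Answer: 5

Derivation:
Acc 1: bank1 row4 -> MISS (open row4); precharges=0
Acc 2: bank0 row3 -> MISS (open row3); precharges=0
Acc 3: bank2 row1 -> MISS (open row1); precharges=0
Acc 4: bank0 row3 -> HIT
Acc 5: bank1 row4 -> HIT
Acc 6: bank1 row2 -> MISS (open row2); precharges=1
Acc 7: bank2 row4 -> MISS (open row4); precharges=2
Acc 8: bank2 row1 -> MISS (open row1); precharges=3
Acc 9: bank1 row4 -> MISS (open row4); precharges=4
Acc 10: bank1 row2 -> MISS (open row2); precharges=5
Acc 11: bank2 row1 -> HIT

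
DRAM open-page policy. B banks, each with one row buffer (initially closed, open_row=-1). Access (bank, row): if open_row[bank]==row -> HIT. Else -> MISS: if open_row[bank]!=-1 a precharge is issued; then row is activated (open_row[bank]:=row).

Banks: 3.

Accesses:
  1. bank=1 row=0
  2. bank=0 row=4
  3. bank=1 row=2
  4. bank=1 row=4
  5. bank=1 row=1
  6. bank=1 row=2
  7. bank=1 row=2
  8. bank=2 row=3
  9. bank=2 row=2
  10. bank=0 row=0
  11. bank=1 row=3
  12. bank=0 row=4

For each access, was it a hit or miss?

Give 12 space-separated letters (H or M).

Answer: M M M M M M H M M M M M

Derivation:
Acc 1: bank1 row0 -> MISS (open row0); precharges=0
Acc 2: bank0 row4 -> MISS (open row4); precharges=0
Acc 3: bank1 row2 -> MISS (open row2); precharges=1
Acc 4: bank1 row4 -> MISS (open row4); precharges=2
Acc 5: bank1 row1 -> MISS (open row1); precharges=3
Acc 6: bank1 row2 -> MISS (open row2); precharges=4
Acc 7: bank1 row2 -> HIT
Acc 8: bank2 row3 -> MISS (open row3); precharges=4
Acc 9: bank2 row2 -> MISS (open row2); precharges=5
Acc 10: bank0 row0 -> MISS (open row0); precharges=6
Acc 11: bank1 row3 -> MISS (open row3); precharges=7
Acc 12: bank0 row4 -> MISS (open row4); precharges=8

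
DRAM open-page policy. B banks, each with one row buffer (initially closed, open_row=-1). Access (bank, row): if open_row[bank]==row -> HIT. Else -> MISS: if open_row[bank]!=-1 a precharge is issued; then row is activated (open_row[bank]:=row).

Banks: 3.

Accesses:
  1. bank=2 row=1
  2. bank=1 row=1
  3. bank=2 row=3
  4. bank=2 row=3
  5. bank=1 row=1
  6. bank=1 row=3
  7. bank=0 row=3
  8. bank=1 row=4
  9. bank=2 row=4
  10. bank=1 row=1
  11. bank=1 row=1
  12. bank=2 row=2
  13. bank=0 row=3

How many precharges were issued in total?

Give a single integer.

Acc 1: bank2 row1 -> MISS (open row1); precharges=0
Acc 2: bank1 row1 -> MISS (open row1); precharges=0
Acc 3: bank2 row3 -> MISS (open row3); precharges=1
Acc 4: bank2 row3 -> HIT
Acc 5: bank1 row1 -> HIT
Acc 6: bank1 row3 -> MISS (open row3); precharges=2
Acc 7: bank0 row3 -> MISS (open row3); precharges=2
Acc 8: bank1 row4 -> MISS (open row4); precharges=3
Acc 9: bank2 row4 -> MISS (open row4); precharges=4
Acc 10: bank1 row1 -> MISS (open row1); precharges=5
Acc 11: bank1 row1 -> HIT
Acc 12: bank2 row2 -> MISS (open row2); precharges=6
Acc 13: bank0 row3 -> HIT

Answer: 6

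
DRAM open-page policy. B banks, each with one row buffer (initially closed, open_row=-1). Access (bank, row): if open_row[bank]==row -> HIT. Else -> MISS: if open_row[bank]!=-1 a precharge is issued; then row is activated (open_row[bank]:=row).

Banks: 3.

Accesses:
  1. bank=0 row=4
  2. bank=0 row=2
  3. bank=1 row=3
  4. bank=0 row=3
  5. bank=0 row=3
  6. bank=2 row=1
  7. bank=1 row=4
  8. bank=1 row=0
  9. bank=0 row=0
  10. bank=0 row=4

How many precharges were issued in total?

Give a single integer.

Answer: 6

Derivation:
Acc 1: bank0 row4 -> MISS (open row4); precharges=0
Acc 2: bank0 row2 -> MISS (open row2); precharges=1
Acc 3: bank1 row3 -> MISS (open row3); precharges=1
Acc 4: bank0 row3 -> MISS (open row3); precharges=2
Acc 5: bank0 row3 -> HIT
Acc 6: bank2 row1 -> MISS (open row1); precharges=2
Acc 7: bank1 row4 -> MISS (open row4); precharges=3
Acc 8: bank1 row0 -> MISS (open row0); precharges=4
Acc 9: bank0 row0 -> MISS (open row0); precharges=5
Acc 10: bank0 row4 -> MISS (open row4); precharges=6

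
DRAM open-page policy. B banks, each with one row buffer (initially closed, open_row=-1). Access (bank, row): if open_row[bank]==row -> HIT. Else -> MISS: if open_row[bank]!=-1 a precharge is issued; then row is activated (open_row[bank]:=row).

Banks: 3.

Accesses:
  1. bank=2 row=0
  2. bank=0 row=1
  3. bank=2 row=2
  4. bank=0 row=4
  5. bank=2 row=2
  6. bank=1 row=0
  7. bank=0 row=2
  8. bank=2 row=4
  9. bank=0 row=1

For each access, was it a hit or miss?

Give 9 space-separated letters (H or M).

Answer: M M M M H M M M M

Derivation:
Acc 1: bank2 row0 -> MISS (open row0); precharges=0
Acc 2: bank0 row1 -> MISS (open row1); precharges=0
Acc 3: bank2 row2 -> MISS (open row2); precharges=1
Acc 4: bank0 row4 -> MISS (open row4); precharges=2
Acc 5: bank2 row2 -> HIT
Acc 6: bank1 row0 -> MISS (open row0); precharges=2
Acc 7: bank0 row2 -> MISS (open row2); precharges=3
Acc 8: bank2 row4 -> MISS (open row4); precharges=4
Acc 9: bank0 row1 -> MISS (open row1); precharges=5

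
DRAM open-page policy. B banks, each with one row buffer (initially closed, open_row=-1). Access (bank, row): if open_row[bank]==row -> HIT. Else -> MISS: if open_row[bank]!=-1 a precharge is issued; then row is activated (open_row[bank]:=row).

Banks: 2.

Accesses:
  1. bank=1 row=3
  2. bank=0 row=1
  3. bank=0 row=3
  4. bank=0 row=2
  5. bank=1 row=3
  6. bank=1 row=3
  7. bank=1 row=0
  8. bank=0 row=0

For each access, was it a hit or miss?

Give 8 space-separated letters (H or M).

Acc 1: bank1 row3 -> MISS (open row3); precharges=0
Acc 2: bank0 row1 -> MISS (open row1); precharges=0
Acc 3: bank0 row3 -> MISS (open row3); precharges=1
Acc 4: bank0 row2 -> MISS (open row2); precharges=2
Acc 5: bank1 row3 -> HIT
Acc 6: bank1 row3 -> HIT
Acc 7: bank1 row0 -> MISS (open row0); precharges=3
Acc 8: bank0 row0 -> MISS (open row0); precharges=4

Answer: M M M M H H M M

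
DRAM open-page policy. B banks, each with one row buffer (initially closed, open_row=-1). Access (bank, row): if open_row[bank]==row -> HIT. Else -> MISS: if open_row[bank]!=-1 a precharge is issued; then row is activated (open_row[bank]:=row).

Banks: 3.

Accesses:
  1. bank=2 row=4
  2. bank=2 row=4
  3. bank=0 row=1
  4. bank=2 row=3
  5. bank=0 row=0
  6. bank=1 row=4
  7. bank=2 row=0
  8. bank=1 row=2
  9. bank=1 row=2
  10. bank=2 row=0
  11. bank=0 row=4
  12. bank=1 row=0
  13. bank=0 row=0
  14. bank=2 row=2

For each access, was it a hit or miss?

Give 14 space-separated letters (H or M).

Acc 1: bank2 row4 -> MISS (open row4); precharges=0
Acc 2: bank2 row4 -> HIT
Acc 3: bank0 row1 -> MISS (open row1); precharges=0
Acc 4: bank2 row3 -> MISS (open row3); precharges=1
Acc 5: bank0 row0 -> MISS (open row0); precharges=2
Acc 6: bank1 row4 -> MISS (open row4); precharges=2
Acc 7: bank2 row0 -> MISS (open row0); precharges=3
Acc 8: bank1 row2 -> MISS (open row2); precharges=4
Acc 9: bank1 row2 -> HIT
Acc 10: bank2 row0 -> HIT
Acc 11: bank0 row4 -> MISS (open row4); precharges=5
Acc 12: bank1 row0 -> MISS (open row0); precharges=6
Acc 13: bank0 row0 -> MISS (open row0); precharges=7
Acc 14: bank2 row2 -> MISS (open row2); precharges=8

Answer: M H M M M M M M H H M M M M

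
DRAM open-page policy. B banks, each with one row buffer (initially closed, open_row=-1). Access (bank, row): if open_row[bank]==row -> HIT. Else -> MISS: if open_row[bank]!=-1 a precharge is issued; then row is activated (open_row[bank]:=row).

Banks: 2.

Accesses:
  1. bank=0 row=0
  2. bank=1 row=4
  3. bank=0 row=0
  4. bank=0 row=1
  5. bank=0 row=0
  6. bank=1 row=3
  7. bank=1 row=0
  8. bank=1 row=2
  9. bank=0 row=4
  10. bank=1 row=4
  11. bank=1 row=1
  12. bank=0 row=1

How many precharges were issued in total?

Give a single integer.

Acc 1: bank0 row0 -> MISS (open row0); precharges=0
Acc 2: bank1 row4 -> MISS (open row4); precharges=0
Acc 3: bank0 row0 -> HIT
Acc 4: bank0 row1 -> MISS (open row1); precharges=1
Acc 5: bank0 row0 -> MISS (open row0); precharges=2
Acc 6: bank1 row3 -> MISS (open row3); precharges=3
Acc 7: bank1 row0 -> MISS (open row0); precharges=4
Acc 8: bank1 row2 -> MISS (open row2); precharges=5
Acc 9: bank0 row4 -> MISS (open row4); precharges=6
Acc 10: bank1 row4 -> MISS (open row4); precharges=7
Acc 11: bank1 row1 -> MISS (open row1); precharges=8
Acc 12: bank0 row1 -> MISS (open row1); precharges=9

Answer: 9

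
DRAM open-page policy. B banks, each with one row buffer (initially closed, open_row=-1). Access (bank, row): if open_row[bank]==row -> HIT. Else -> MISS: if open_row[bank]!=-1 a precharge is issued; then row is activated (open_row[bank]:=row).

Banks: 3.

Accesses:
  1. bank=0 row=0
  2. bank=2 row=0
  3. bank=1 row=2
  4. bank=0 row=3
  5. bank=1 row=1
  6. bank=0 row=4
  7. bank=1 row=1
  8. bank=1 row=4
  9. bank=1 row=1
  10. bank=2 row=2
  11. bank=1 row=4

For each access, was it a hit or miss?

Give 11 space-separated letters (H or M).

Acc 1: bank0 row0 -> MISS (open row0); precharges=0
Acc 2: bank2 row0 -> MISS (open row0); precharges=0
Acc 3: bank1 row2 -> MISS (open row2); precharges=0
Acc 4: bank0 row3 -> MISS (open row3); precharges=1
Acc 5: bank1 row1 -> MISS (open row1); precharges=2
Acc 6: bank0 row4 -> MISS (open row4); precharges=3
Acc 7: bank1 row1 -> HIT
Acc 8: bank1 row4 -> MISS (open row4); precharges=4
Acc 9: bank1 row1 -> MISS (open row1); precharges=5
Acc 10: bank2 row2 -> MISS (open row2); precharges=6
Acc 11: bank1 row4 -> MISS (open row4); precharges=7

Answer: M M M M M M H M M M M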